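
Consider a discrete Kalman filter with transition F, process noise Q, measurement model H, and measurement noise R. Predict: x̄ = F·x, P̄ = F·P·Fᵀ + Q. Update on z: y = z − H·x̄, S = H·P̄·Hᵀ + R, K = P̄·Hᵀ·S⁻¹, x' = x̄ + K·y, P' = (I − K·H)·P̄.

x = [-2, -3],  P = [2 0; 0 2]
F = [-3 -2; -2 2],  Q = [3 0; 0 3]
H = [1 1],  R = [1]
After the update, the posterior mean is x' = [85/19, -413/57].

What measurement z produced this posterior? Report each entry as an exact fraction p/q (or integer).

x̄ = F·x = [12, -2]
P̄ = F·P·Fᵀ + Q = [29 4; 4 19]
S = H·P̄·Hᵀ + R = [57]
K = P̄·Hᵀ·S⁻¹ = [11/19; 23/57]
x' − x̄ = [-143/19, -299/57] = K·y
y = (KᵀK)⁻¹·Kᵀ·(x' − x̄) = [-13]
z = y + H·x̄ = [-13] + [10] = [-3]

z = [-3]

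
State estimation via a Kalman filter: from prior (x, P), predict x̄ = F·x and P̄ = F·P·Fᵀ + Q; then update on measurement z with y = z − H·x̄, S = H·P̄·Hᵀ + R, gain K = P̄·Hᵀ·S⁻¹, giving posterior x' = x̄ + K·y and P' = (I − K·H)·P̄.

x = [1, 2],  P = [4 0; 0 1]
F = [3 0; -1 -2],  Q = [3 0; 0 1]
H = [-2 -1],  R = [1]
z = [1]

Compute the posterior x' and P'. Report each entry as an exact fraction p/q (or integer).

x̄ = F·x = [3, -5]
P̄ = F·P·Fᵀ + Q = [39 -12; -12 9]
y = z − H·x̄ = [2]
S = H·P̄·Hᵀ + R = [118]
K = P̄·Hᵀ·S⁻¹ = [-33/59; 15/118]
x' = x̄ + K·y = [111/59, -280/59]
P' = (I − K·H)·P̄ = [123/59 -213/59; -213/59 837/118]

x' = [111/59, -280/59]
P' = [123/59 -213/59; -213/59 837/118]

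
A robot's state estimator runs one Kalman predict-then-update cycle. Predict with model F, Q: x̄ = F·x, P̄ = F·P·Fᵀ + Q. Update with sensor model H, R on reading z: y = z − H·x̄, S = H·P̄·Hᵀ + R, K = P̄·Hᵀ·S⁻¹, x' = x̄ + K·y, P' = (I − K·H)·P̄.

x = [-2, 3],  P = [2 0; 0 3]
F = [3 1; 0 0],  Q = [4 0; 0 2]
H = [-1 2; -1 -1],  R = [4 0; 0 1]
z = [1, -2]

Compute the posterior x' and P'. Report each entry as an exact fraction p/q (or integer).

x̄ = F·x = [-3, 0]
P̄ = F·P·Fᵀ + Q = [25 0; 0 2]
y = z − H·x̄ = [-2, -5]
S = H·P̄·Hᵀ + R = [37 21; 21 28]
K = P̄·Hᵀ·S⁻¹ = [-5/17 -80/119; 22/85 -158/595]
x' = x̄ + K·y = [113/119, 482/595]
P' = (I − K·H)·P̄ = [100/119 -20/119; -20/119 258/595]

x' = [113/119, 482/595]
P' = [100/119 -20/119; -20/119 258/595]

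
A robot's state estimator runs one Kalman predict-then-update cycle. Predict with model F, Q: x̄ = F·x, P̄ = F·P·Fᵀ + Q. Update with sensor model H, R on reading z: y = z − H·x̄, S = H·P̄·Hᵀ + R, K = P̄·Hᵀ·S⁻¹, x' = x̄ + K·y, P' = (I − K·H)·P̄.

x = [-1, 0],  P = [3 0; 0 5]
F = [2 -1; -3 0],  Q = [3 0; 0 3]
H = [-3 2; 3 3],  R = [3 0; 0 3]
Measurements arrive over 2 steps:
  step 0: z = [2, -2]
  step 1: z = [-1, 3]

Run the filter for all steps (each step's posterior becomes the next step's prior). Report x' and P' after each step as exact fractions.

step 0: x̄ = F·x = [-2, 3]
step 0: P̄ = F·P·Fᵀ + Q = [20 -18; -18 30]
step 0: y = z − H·x̄ = [-10, -5]
step 0: S = H·P̄·Hᵀ + R = [519 54; 54 129]
step 0: K = P̄·Hᵀ·S⁻¹ = [-1412/7115 922/7115; 1418/7115 1392/7115]
step 0: x' = x̄ + K·y = [-944/1423, 41/1423]
step 0: P' = (I − K·H)·P̄ = [1216/7115 -294/7115; -294/7115 1686/7115]
step 1: x̄ = F·x = [-1929/1423, 2832/1423]
step 1: P̄ = F·P·Fᵀ + Q = [29071/7115 -8178/7115; -8178/7115 32289/7115]
step 1: y = z − H·x̄ = [-12874/1423, 1560/1423]
step 1: S = H·P̄·Hᵀ + R = [510276/7115 -43371/7115; -43371/7115 426381/7115]
step 1: K = P̄·Hᵀ·S⁻¹ = [-647168/3368329 429323/3368329; 642349/3368329 636756/3368329]
step 1: x' = x̄ + K·y = [1759577/3368329, 1590194/3368329]
step 1: P' = (I − K·H)·P̄ = [560030/3368329 -130707/3368329; -130707/3368329 767463/3368329]

step 0: x' = [-944/1423, 41/1423], P' = [1216/7115 -294/7115; -294/7115 1686/7115]
step 1: x' = [1759577/3368329, 1590194/3368329], P' = [560030/3368329 -130707/3368329; -130707/3368329 767463/3368329]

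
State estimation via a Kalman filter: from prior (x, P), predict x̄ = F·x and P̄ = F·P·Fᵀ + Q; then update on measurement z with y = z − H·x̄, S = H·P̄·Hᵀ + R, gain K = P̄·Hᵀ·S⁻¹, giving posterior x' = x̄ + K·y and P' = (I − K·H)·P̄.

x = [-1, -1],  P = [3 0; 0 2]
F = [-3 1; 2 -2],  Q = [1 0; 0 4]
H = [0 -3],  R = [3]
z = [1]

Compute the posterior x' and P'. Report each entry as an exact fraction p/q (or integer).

x̄ = F·x = [2, 0]
P̄ = F·P·Fᵀ + Q = [30 -22; -22 24]
y = z − H·x̄ = [1]
S = H·P̄·Hᵀ + R = [219]
K = P̄·Hᵀ·S⁻¹ = [22/73; -24/73]
x' = x̄ + K·y = [168/73, -24/73]
P' = (I − K·H)·P̄ = [738/73 -22/73; -22/73 24/73]

x' = [168/73, -24/73]
P' = [738/73 -22/73; -22/73 24/73]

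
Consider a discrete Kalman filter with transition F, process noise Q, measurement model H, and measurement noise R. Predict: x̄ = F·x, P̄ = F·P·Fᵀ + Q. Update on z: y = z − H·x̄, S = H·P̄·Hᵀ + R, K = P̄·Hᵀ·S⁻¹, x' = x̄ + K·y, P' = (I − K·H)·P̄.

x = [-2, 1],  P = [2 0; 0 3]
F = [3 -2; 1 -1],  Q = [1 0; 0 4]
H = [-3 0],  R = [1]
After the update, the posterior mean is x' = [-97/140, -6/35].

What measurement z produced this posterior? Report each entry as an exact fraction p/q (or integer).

z = [2]

x̄ = F·x = [-8, -3]
P̄ = F·P·Fᵀ + Q = [31 12; 12 9]
S = H·P̄·Hᵀ + R = [280]
K = P̄·Hᵀ·S⁻¹ = [-93/280; -9/70]
x' − x̄ = [1023/140, 99/35] = K·y
y = (KᵀK)⁻¹·Kᵀ·(x' − x̄) = [-22]
z = y + H·x̄ = [-22] + [24] = [2]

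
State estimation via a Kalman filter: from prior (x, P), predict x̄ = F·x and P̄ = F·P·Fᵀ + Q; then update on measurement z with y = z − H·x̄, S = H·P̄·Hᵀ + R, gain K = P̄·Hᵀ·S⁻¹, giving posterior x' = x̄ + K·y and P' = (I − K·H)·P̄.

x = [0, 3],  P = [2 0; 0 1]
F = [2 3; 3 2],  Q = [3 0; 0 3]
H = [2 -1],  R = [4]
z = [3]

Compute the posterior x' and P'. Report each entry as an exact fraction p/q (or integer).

x̄ = F·x = [9, 6]
P̄ = F·P·Fᵀ + Q = [20 18; 18 25]
y = z − H·x̄ = [-9]
S = H·P̄·Hᵀ + R = [37]
K = P̄·Hᵀ·S⁻¹ = [22/37; 11/37]
x' = x̄ + K·y = [135/37, 123/37]
P' = (I − K·H)·P̄ = [256/37 424/37; 424/37 804/37]

x' = [135/37, 123/37]
P' = [256/37 424/37; 424/37 804/37]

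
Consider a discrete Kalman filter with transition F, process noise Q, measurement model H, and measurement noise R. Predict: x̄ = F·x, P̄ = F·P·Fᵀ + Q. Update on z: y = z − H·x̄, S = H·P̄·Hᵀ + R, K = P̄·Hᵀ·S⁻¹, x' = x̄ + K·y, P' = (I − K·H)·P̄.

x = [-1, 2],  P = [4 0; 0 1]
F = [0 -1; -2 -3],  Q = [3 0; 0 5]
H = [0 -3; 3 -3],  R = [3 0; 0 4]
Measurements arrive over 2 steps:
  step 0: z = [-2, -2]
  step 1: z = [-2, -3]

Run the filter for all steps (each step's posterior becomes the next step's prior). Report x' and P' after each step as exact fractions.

step 0: x' = [-1088/3613, 1862/3613], P' = [2347/3613 1011/3613; 1011/3613 1119/3613]
step 1: x' = [-1938098/5289181, 3334951/5289181], P' = [3330951/5289181 1428567/5289181; 1428567/5289181 1605675/5289181]

step 0: x̄ = F·x = [-2, -4]
step 0: P̄ = F·P·Fᵀ + Q = [4 3; 3 30]
step 0: y = z − H·x̄ = [-14, -8]
step 0: S = H·P̄·Hᵀ + R = [273 243; 243 256]
step 0: K = P̄·Hᵀ·S⁻¹ = [-1011/3613 1002/3613; -1119/3613 -81/3613]
step 0: x' = x̄ + K·y = [-1088/3613, 1862/3613]
step 0: P' = (I − K·H)·P̄ = [2347/3613 1011/3613; 1011/3613 1119/3613]
step 1: x̄ = F·x = [-1862/3613, -3410/3613]
step 1: P̄ = F·P·Fᵀ + Q = [11958/3613 5379/3613; 5379/3613 49656/3613]
step 1: y = z − H·x̄ = [-17456/3613, -15483/3613]
step 1: S = H·P̄·Hᵀ + R = [457743/3613 398493/3613; 398493/3613 472156/3613]
step 1: K = P̄·Hᵀ·S⁻¹ = [-1428567/5289181 1426788/5289181; -1605675/5289181 -132831/5289181]
step 1: x' = x̄ + K·y = [-1938098/5289181, 3334951/5289181]
step 1: P' = (I − K·H)·P̄ = [3330951/5289181 1428567/5289181; 1428567/5289181 1605675/5289181]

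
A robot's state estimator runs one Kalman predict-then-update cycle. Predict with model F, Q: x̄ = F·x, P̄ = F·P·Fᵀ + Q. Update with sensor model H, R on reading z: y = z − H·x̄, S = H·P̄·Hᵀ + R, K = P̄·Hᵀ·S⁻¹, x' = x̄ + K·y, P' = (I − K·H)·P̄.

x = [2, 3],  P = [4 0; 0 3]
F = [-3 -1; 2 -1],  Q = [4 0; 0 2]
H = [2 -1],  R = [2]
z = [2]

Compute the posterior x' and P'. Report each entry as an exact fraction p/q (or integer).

x̄ = F·x = [-9, 1]
P̄ = F·P·Fᵀ + Q = [43 -21; -21 21]
y = z − H·x̄ = [21]
S = H·P̄·Hᵀ + R = [279]
K = P̄·Hᵀ·S⁻¹ = [107/279; -7/31]
x' = x̄ + K·y = [-88/93, -116/31]
P' = (I − K·H)·P̄ = [548/279 98/31; 98/31 210/31]

x' = [-88/93, -116/31]
P' = [548/279 98/31; 98/31 210/31]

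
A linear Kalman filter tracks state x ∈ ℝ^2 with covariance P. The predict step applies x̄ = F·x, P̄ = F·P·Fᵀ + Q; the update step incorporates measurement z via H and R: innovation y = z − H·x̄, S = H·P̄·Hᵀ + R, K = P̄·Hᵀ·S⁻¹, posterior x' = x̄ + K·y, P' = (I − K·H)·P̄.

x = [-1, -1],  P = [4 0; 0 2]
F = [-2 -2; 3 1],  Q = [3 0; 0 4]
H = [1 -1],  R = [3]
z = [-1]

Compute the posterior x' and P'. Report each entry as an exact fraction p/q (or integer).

x' = [17/128, 59/64]
P' = [431/128 133/64; 133/64 119/32]

x̄ = F·x = [4, -4]
P̄ = F·P·Fᵀ + Q = [27 -28; -28 42]
y = z − H·x̄ = [-9]
S = H·P̄·Hᵀ + R = [128]
K = P̄·Hᵀ·S⁻¹ = [55/128; -35/64]
x' = x̄ + K·y = [17/128, 59/64]
P' = (I − K·H)·P̄ = [431/128 133/64; 133/64 119/32]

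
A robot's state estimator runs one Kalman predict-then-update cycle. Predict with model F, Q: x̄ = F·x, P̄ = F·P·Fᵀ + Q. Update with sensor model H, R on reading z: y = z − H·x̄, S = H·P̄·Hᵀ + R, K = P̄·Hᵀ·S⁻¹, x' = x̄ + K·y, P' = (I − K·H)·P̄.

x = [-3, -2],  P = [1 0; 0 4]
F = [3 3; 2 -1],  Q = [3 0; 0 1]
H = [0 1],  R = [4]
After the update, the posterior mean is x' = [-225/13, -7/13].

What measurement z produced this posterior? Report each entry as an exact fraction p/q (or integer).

x̄ = F·x = [-15, -4]
P̄ = F·P·Fᵀ + Q = [48 -6; -6 9]
S = H·P̄·Hᵀ + R = [13]
K = P̄·Hᵀ·S⁻¹ = [-6/13; 9/13]
x' − x̄ = [-30/13, 45/13] = K·y
y = (KᵀK)⁻¹·Kᵀ·(x' − x̄) = [5]
z = y + H·x̄ = [5] + [-4] = [1]

z = [1]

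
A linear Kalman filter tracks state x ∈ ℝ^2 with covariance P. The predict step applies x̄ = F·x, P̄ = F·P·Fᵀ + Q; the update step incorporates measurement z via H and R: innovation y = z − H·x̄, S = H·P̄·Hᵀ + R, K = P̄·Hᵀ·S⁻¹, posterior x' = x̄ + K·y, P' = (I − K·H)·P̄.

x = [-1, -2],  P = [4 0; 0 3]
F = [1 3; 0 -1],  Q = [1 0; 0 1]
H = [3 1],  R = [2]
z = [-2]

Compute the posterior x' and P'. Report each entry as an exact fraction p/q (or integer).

x' = [-67/80, 89/240]
P' = [37/80 -53/80; -53/80 431/240]

x̄ = F·x = [-7, 2]
P̄ = F·P·Fᵀ + Q = [32 -9; -9 4]
y = z − H·x̄ = [17]
S = H·P̄·Hᵀ + R = [240]
K = P̄·Hᵀ·S⁻¹ = [29/80; -23/240]
x' = x̄ + K·y = [-67/80, 89/240]
P' = (I − K·H)·P̄ = [37/80 -53/80; -53/80 431/240]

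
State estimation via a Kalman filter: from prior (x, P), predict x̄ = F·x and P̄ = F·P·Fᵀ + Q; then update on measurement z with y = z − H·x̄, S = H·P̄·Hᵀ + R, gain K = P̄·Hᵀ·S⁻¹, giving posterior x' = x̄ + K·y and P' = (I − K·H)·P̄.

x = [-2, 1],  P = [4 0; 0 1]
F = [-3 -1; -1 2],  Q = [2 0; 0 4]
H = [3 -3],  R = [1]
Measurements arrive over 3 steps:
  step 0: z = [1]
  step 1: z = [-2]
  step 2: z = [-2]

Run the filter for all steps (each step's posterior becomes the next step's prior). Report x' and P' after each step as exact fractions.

step 0: x' = [613/140, 283/70], P' = [3351/280 1661/140; 1661/140 831/70]
step 1: x' = [-450275/382028, -192759/382028], P' = [2219825/764056 2152645/764056; 2152645/764056 2170329/764056]
step 2: x' = [303081714/530219089, 653094082/530219089], P' = [1501287980/530219089 1456250836/530219089; 1456250836/530219089 1470042029/530219089]

step 0: x̄ = F·x = [5, 4]
step 0: P̄ = F·P·Fᵀ + Q = [39 10; 10 12]
step 0: y = z − H·x̄ = [-2]
step 0: S = H·P̄·Hᵀ + R = [280]
step 0: K = P̄·Hᵀ·S⁻¹ = [87/280; -3/140]
step 0: x' = x̄ + K·y = [613/140, 283/70]
step 0: P' = (I − K·H)·P̄ = [3351/280 1661/140; 1661/140 831/70]
step 1: x̄ = F·x = [-481/28, 519/140]
step 1: P̄ = F·P·Fᵀ + Q = [10795/56 -2641/56; -2641/56 4479/280]
step 1: y = z − H·x̄ = [2123/35]
step 1: S = H·P̄·Hᵀ + R = [95507/35]
step 1: K = P̄·Hᵀ·S⁻¹ = [50385/191014; -13263/191014]
step 1: x' = x̄ + K·y = [-450275/382028, -192759/382028]
step 1: P' = (I − K·H)·P̄ = [2219825/764056 2152645/764056; 2152645/764056 2170329/764056]
step 2: x̄ = F·x = [385896/95507, 64757/382028]
step 2: P̄ = F·P·Fᵀ + Q = [4574092/95507 -1055551/95507; -1055551/95507 5346785/764056]
step 2: y = z − H·x̄ = [-5200537/382028]
step 2: S = H·P̄·Hᵀ + R = [530219089/764056]
step 2: K = P̄·Hᵀ·S⁻¹ = [135111432/530219089; -41373579/530219089]
step 2: x' = x̄ + K·y = [303081714/530219089, 653094082/530219089]
step 2: P' = (I − K·H)·P̄ = [1501287980/530219089 1456250836/530219089; 1456250836/530219089 1470042029/530219089]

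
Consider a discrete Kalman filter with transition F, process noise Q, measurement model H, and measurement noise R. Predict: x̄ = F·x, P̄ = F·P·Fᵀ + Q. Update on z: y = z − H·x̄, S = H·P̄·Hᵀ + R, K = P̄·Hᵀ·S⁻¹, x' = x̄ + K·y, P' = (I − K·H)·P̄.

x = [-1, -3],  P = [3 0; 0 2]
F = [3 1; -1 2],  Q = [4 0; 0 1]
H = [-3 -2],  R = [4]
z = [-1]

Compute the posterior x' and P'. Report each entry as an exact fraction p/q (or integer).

x̄ = F·x = [-6, -5]
P̄ = F·P·Fᵀ + Q = [33 -5; -5 12]
y = z − H·x̄ = [-29]
S = H·P̄·Hᵀ + R = [289]
K = P̄·Hᵀ·S⁻¹ = [-89/289; -9/289]
x' = x̄ + K·y = [847/289, -1184/289]
P' = (I − K·H)·P̄ = [1616/289 -2246/289; -2246/289 3387/289]

x' = [847/289, -1184/289]
P' = [1616/289 -2246/289; -2246/289 3387/289]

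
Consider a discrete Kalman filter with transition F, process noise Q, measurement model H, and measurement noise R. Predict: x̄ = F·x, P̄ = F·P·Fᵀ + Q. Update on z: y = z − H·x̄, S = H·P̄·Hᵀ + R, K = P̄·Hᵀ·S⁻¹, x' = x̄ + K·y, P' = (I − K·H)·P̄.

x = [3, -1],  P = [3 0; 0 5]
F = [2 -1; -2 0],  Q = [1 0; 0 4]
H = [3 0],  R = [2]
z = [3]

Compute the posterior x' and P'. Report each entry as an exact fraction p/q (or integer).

x' = [44/41, -84/41]
P' = [9/41 -6/41; -6/41 332/41]

x̄ = F·x = [7, -6]
P̄ = F·P·Fᵀ + Q = [18 -12; -12 16]
y = z − H·x̄ = [-18]
S = H·P̄·Hᵀ + R = [164]
K = P̄·Hᵀ·S⁻¹ = [27/82; -9/41]
x' = x̄ + K·y = [44/41, -84/41]
P' = (I − K·H)·P̄ = [9/41 -6/41; -6/41 332/41]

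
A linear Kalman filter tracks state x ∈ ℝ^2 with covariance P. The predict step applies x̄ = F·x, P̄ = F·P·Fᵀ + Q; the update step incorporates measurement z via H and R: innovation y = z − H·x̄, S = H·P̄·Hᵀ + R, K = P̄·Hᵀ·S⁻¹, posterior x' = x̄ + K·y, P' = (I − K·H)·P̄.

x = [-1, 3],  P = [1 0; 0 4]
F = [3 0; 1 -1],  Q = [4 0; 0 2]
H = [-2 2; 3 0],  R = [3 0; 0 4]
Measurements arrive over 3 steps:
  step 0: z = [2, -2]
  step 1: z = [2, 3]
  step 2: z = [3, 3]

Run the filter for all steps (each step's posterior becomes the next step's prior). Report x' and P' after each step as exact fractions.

step 0: x̄ = F·x = [-3, -4]
step 0: P̄ = F·P·Fᵀ + Q = [13 3; 3 7]
step 0: y = z − H·x̄ = [4, 7]
step 0: S = H·P̄·Hᵀ + R = [59 -60; -60 121]
step 0: K = P̄·Hᵀ·S⁻¹ = [-80/3539 1101/3539; 1508/3539 1011/3539]
step 0: x' = x̄ + K·y = [-3230/3539, -1047/3539]
step 0: P' = (I − K·H)·P̄ = [1468/3539 1348/3539; 1348/3539 3610/3539]
step 1: x̄ = F·x = [-9690/3539, -2183/3539]
step 1: P̄ = F·P·Fᵀ + Q = [27368/3539 360/3539; 360/3539 9460/3539]
step 1: y = z − H·x̄ = [-7936/3539, 39687/3539]
step 1: S = H·P̄·Hᵀ + R = [155049/3539 -162048/3539; -162048/3539 260468/3539]
step 1: K = P̄·Hᵀ·S⁻¹ = [-54016/997863 93646/332621; 347240/997863 73390/332621]
step 1: x' = x̄ + K·y = [539408/997863, 1074839/997863]
step 1: P' = (I − K·H)·P̄ = [374584/997863 293560/997863; 293560/997863 814420/997863]
step 2: x̄ = F·x = [539408/332621, -178477/332621]
step 2: P̄ = F·P·Fᵀ + Q = [2454236/332621 81024/332621; 81024/332621 865870/332621]
step 2: y = z − H·x̄ = [2433633/332621, -620361/332621]
step 2: S = H·P̄·Hᵀ + R = [13630095/332621 -14239272/332621; -14239272/332621 23418608/332621]
step 2: K = P̄·Hᵀ·S⁻¹ = [-1186606/21879441 8209741/29172588; 7557620/21879441 1607458/7293147]
step 2: x' = x̄ + K·y = [20421359/29172588, 11520503/7293147]
step 2: P' = (I − K·H)·P̄ = [8209741/21879441 6429832/21879441; 6429832/21879441 17766262/21879441]

step 0: x' = [-3230/3539, -1047/3539], P' = [1468/3539 1348/3539; 1348/3539 3610/3539]
step 1: x' = [539408/997863, 1074839/997863], P' = [374584/997863 293560/997863; 293560/997863 814420/997863]
step 2: x' = [20421359/29172588, 11520503/7293147], P' = [8209741/21879441 6429832/21879441; 6429832/21879441 17766262/21879441]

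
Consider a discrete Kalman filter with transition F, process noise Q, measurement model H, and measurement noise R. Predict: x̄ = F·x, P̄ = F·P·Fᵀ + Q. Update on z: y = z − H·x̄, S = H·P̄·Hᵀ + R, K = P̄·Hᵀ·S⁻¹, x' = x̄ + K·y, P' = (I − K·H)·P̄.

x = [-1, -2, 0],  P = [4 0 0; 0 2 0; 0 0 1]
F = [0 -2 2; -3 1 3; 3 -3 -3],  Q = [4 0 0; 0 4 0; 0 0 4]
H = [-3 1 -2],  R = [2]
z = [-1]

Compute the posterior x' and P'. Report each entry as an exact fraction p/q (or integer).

x' = [1988/729, 1027/243, -1061/729]
P' = [8300/729 3328/243 -7400/729; 3328/243 1730/81 -2446/243; -7400/729 -2446/243 7634/729]

x̄ = F·x = [4, 1, 3]
P̄ = F·P·Fᵀ + Q = [16 2 6; 2 51 -51; 6 -51 67]
y = z − H·x̄ = [16]
S = H·P̄·Hᵀ + R = [729]
K = P̄·Hᵀ·S⁻¹ = [-58/729; 49/243; -203/729]
x' = x̄ + K·y = [1988/729, 1027/243, -1061/729]
P' = (I − K·H)·P̄ = [8300/729 3328/243 -7400/729; 3328/243 1730/81 -2446/243; -7400/729 -2446/243 7634/729]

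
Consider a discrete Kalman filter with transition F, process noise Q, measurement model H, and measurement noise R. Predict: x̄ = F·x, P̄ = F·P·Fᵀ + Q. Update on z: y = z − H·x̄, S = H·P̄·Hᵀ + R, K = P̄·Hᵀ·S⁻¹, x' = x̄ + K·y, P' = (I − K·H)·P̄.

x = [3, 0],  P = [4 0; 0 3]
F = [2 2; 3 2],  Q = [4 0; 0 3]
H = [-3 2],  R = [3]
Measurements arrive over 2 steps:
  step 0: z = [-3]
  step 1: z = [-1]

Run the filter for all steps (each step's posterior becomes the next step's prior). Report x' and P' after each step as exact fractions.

step 0: x' = [50/7, 65/7], P' = [160/7 236/7; 236/7 353/7]
step 1: x' = [250/29, 21806/1769], P' = [2496/29 3684/29; 3684/29 332907/1769]

step 0: x̄ = F·x = [6, 9]
step 0: P̄ = F·P·Fᵀ + Q = [32 36; 36 51]
step 0: y = z − H·x̄ = [-3]
step 0: S = H·P̄·Hᵀ + R = [63]
step 0: K = P̄·Hᵀ·S⁻¹ = [-8/21; -2/21]
step 0: x' = x̄ + K·y = [50/7, 65/7]
step 0: P' = (I − K·H)·P̄ = [160/7 236/7; 236/7 353/7]
step 1: x̄ = F·x = [230/7, 40]
step 1: P̄ = F·P·Fᵀ + Q = [3968/7 676; 676 815]
step 1: y = z − H·x̄ = [123/7]
step 1: S = H·P̄·Hᵀ + R = [1769/7]
step 1: K = P̄·Hᵀ·S⁻¹ = [-40/29; -2786/1769]
step 1: x' = x̄ + K·y = [250/29, 21806/1769]
step 1: P' = (I − K·H)·P̄ = [2496/29 3684/29; 3684/29 332907/1769]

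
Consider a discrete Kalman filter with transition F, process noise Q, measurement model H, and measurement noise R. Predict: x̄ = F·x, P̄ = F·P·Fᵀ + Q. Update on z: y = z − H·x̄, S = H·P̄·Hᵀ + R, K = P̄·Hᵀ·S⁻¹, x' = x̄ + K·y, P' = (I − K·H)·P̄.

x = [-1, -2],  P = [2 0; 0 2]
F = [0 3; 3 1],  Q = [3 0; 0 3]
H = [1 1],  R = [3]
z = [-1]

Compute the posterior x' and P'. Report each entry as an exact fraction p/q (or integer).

x̄ = F·x = [-6, -5]
P̄ = F·P·Fᵀ + Q = [21 6; 6 23]
y = z − H·x̄ = [10]
S = H·P̄·Hᵀ + R = [59]
K = P̄·Hᵀ·S⁻¹ = [27/59; 29/59]
x' = x̄ + K·y = [-84/59, -5/59]
P' = (I − K·H)·P̄ = [510/59 -429/59; -429/59 516/59]

x' = [-84/59, -5/59]
P' = [510/59 -429/59; -429/59 516/59]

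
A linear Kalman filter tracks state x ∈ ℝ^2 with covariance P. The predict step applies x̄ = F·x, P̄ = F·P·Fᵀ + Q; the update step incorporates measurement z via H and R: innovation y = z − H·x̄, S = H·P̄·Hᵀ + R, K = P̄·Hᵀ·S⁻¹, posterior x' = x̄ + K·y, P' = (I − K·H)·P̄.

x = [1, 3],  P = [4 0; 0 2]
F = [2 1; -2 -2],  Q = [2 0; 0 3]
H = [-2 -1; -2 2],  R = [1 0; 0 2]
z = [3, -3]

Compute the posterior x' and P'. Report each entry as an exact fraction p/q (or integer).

x' = [-635/1361, -2755/1361]
P' = [220/1361 -10/1361; -10/1361 867/2722]

x̄ = F·x = [5, -8]
P̄ = F·P·Fᵀ + Q = [20 -20; -20 27]
y = z − H·x̄ = [5, 23]
S = H·P̄·Hᵀ + R = [28 66; 66 350]
K = P̄·Hᵀ·S⁻¹ = [-430/1361 -230/1361; -827/2722 887/2722]
x' = x̄ + K·y = [-635/1361, -2755/1361]
P' = (I − K·H)·P̄ = [220/1361 -10/1361; -10/1361 867/2722]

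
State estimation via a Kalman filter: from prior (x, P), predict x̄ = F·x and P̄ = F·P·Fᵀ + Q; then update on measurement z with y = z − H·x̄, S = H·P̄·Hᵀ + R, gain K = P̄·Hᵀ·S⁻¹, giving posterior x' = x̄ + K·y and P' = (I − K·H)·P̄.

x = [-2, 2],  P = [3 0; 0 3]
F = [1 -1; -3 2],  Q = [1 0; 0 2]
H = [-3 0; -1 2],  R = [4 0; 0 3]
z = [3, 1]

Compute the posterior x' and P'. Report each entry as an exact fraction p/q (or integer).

x' = [-2761/3357, 1111/3357]
P' = [1076/3357 316/3357; 316/3357 2414/3357]

x̄ = F·x = [-4, 10]
P̄ = F·P·Fᵀ + Q = [7 -15; -15 41]
y = z − H·x̄ = [-9, -23]
S = H·P̄·Hᵀ + R = [67 111; 111 234]
K = P̄·Hᵀ·S⁻¹ = [-269/1119 -148/3357; -79/1119 1504/3357]
x' = x̄ + K·y = [-2761/3357, 1111/3357]
P' = (I − K·H)·P̄ = [1076/3357 316/3357; 316/3357 2414/3357]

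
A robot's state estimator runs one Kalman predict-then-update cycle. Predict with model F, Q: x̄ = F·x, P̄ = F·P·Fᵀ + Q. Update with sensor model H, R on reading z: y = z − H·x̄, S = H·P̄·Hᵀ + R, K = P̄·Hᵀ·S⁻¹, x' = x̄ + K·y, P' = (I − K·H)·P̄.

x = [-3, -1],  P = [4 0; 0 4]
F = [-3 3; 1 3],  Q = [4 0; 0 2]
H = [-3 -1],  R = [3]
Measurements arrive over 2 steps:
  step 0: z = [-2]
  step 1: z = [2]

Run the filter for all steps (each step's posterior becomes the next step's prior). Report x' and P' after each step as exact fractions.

step 0: x̄ = F·x = [6, -6]
step 0: P̄ = F·P·Fᵀ + Q = [76 24; 24 42]
step 0: y = z − H·x̄ = [10]
step 0: S = H·P̄·Hᵀ + R = [873]
step 0: K = P̄·Hᵀ·S⁻¹ = [-28/97; -38/291]
step 0: x' = x̄ + K·y = [302/97, -2126/291]
step 0: P' = (I − K·H)·P̄ = [316/97 -864/97; -864/97 2630/97]
step 1: x̄ = F·x = [-3032/97, -1824/97]
step 1: P̄ = F·P·Fᵀ + Q = [42454/97 27906/97; 27906/97 18996/97]
step 1: y = z − H·x̄ = [-10726/97]
step 1: S = H·P̄·Hᵀ + R = [568809/97]
step 1: K = P̄·Hᵀ·S⁻¹ = [-17252/63201; -34238/189603]
step 1: x' = x̄ + K·y = [-67840/63201, 220628/189603]
step 1: P' = (I − K·H)·P̄ = [15298/21067 -28642/21067; -28642/21067 292016/63201]

step 0: x' = [302/97, -2126/291], P' = [316/97 -864/97; -864/97 2630/97]
step 1: x' = [-67840/63201, 220628/189603], P' = [15298/21067 -28642/21067; -28642/21067 292016/63201]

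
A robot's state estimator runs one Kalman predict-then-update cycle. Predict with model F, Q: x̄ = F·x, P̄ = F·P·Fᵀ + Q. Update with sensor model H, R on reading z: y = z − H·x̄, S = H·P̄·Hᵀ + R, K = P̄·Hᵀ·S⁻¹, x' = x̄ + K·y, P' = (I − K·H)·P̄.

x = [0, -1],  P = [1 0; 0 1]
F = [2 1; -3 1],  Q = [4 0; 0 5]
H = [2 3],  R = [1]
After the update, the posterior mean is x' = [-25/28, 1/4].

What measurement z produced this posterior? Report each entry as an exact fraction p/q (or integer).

z = [-1]

x̄ = F·x = [-1, -1]
P̄ = F·P·Fᵀ + Q = [9 -5; -5 15]
S = H·P̄·Hᵀ + R = [112]
K = P̄·Hᵀ·S⁻¹ = [3/112; 5/16]
x' − x̄ = [3/28, 5/4] = K·y
y = (KᵀK)⁻¹·Kᵀ·(x' − x̄) = [4]
z = y + H·x̄ = [4] + [-5] = [-1]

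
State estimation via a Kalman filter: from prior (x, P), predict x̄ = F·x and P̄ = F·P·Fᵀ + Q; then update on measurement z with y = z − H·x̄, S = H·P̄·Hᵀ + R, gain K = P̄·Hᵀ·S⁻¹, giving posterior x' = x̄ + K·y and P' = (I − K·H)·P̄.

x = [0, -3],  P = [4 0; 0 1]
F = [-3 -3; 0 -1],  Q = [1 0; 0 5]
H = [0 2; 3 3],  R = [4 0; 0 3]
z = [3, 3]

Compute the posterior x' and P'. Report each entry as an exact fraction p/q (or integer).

x̄ = F·x = [9, 3]
P̄ = F·P·Fᵀ + Q = [46 3; 3 6]
y = z − H·x̄ = [-3, -33]
S = H·P̄·Hᵀ + R = [28 54; 54 525]
K = P̄·Hᵀ·S⁻¹ = [-399/982 158/491; 807/1964 9/982]
x' = x̄ + K·y = [-393/982, 2877/1964]
P' = (I − K·H)·P̄ = [557/491 -399/491; -399/491 807/982]

x' = [-393/982, 2877/1964]
P' = [557/491 -399/491; -399/491 807/982]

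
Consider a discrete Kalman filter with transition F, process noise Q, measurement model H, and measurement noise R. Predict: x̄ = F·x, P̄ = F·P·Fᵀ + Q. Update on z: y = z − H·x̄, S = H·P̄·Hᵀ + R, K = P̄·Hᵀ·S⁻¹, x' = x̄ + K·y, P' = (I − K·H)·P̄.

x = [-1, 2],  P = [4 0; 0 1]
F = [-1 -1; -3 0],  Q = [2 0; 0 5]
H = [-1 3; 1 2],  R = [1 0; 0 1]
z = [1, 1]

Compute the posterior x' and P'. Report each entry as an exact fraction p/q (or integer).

x' = [-194/4099, 1627/4099]
P' = [1866/4099 155/4099; 155/4099 327/4099]

x̄ = F·x = [-1, 3]
P̄ = F·P·Fᵀ + Q = [7 12; 12 41]
y = z − H·x̄ = [-9, -4]
S = H·P̄·Hᵀ + R = [305 251; 251 220]
K = P̄·Hᵀ·S⁻¹ = [-1401/4099 2176/4099; 826/4099 809/4099]
x' = x̄ + K·y = [-194/4099, 1627/4099]
P' = (I − K·H)·P̄ = [1866/4099 155/4099; 155/4099 327/4099]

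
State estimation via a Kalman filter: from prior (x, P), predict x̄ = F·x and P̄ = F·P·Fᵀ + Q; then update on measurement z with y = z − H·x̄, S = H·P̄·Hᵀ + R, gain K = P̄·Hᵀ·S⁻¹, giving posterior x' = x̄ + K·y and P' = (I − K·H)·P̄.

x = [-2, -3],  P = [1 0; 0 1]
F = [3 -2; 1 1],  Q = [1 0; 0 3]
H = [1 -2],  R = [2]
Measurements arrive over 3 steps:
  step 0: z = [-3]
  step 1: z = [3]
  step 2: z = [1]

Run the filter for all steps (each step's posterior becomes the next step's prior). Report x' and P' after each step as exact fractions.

step 0: x' = [-39/8, -43/32], P' = [19/2 35/8; 35/8 79/32]
step 1: x' = [-6019/464, -7331/928], P' = [9027/232 9219/464; 9219/464 9843/928]
step 2: x' = [-75481/30006, -40615/20004], P' = [1003133/15003 346067/10002; 346067/10002 122483/6668]

step 0: x̄ = F·x = [0, -5]
step 0: P̄ = F·P·Fᵀ + Q = [14 1; 1 5]
step 0: y = z − H·x̄ = [-13]
step 0: S = H·P̄·Hᵀ + R = [32]
step 0: K = P̄·Hᵀ·S⁻¹ = [3/8; -9/32]
step 0: x' = x̄ + K·y = [-39/8, -43/32]
step 0: P' = (I − K·H)·P̄ = [19/2 35/8; 35/8 79/32]
step 1: x̄ = F·x = [-191/16, -199/32]
step 1: P̄ = F·P·Fᵀ + Q = [351/8 447/16; 447/16 759/32]
step 1: y = z − H·x̄ = [5/2]
step 1: S = H·P̄·Hᵀ + R = [29]
step 1: K = P̄·Hᵀ·S⁻¹ = [-12/29; -39/58]
step 1: x' = x̄ + K·y = [-6019/464, -7331/928]
step 1: P' = (I − K·H)·P̄ = [9027/232 9219/464; 9219/464 9843/928]
step 2: x̄ = F·x = [-5363/232, -19369/928]
step 2: P̄ = F·P·Fᵀ + Q = [9001/58 26769/232; 26769/232 85611/928]
step 2: y = z − H·x̄ = [-8179/464]
step 2: S = H·P̄·Hᵀ + R = [15003/232]
step 2: K = P̄·Hᵀ·S⁻¹ = [-17534/15003; -10691/10002]
step 2: x' = x̄ + K·y = [-75481/30006, -40615/20004]
step 2: P' = (I − K·H)·P̄ = [1003133/15003 346067/10002; 346067/10002 122483/6668]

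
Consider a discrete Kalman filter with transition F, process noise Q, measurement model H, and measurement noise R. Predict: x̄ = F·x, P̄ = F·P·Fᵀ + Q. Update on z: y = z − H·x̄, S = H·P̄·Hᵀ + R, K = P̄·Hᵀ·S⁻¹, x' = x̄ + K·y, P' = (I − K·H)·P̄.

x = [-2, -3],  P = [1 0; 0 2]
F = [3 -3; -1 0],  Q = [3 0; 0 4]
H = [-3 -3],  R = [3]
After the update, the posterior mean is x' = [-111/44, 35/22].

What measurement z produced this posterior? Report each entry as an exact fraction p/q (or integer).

z = [3]

x̄ = F·x = [3, 2]
P̄ = F·P·Fᵀ + Q = [30 -3; -3 5]
S = H·P̄·Hᵀ + R = [264]
K = P̄·Hᵀ·S⁻¹ = [-27/88; -1/44]
x' − x̄ = [-243/44, -9/22] = K·y
y = (KᵀK)⁻¹·Kᵀ·(x' − x̄) = [18]
z = y + H·x̄ = [18] + [-15] = [3]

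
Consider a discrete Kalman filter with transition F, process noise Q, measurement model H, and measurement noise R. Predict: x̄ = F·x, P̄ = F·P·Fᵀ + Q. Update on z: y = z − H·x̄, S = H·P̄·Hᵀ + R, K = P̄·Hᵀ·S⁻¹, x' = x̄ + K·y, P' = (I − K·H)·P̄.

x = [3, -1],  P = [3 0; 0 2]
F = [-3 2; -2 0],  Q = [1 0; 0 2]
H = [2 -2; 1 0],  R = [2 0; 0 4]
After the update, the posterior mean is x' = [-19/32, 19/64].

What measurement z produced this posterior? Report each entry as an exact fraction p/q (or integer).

z = [-2, 1]

x̄ = F·x = [-11, -6]
P̄ = F·P·Fᵀ + Q = [36 18; 18 14]
S = H·P̄·Hᵀ + R = [58 36; 36 40]
K = P̄·Hᵀ·S⁻¹ = [9/64 99/128; -41/128 189/256]
x' − x̄ = [333/32, 403/64] = K·y
y = (KᵀK)⁻¹·Kᵀ·(x' − x̄) = [8, 12]
z = y + H·x̄ = [8, 12] + [-10, -11] = [-2, 1]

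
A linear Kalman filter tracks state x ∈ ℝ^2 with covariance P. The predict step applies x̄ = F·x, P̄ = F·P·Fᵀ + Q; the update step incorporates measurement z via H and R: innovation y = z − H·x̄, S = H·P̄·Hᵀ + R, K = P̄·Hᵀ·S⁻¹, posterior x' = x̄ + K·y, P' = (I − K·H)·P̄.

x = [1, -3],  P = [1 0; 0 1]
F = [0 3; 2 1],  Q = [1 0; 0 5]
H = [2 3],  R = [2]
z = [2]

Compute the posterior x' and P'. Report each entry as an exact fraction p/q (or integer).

x' = [-845/168, 55/14]
P' = [839/168 -45/14; -45/14 16/7]

x̄ = F·x = [-9, -1]
P̄ = F·P·Fᵀ + Q = [10 3; 3 10]
y = z − H·x̄ = [23]
S = H·P̄·Hᵀ + R = [168]
K = P̄·Hᵀ·S⁻¹ = [29/168; 3/14]
x' = x̄ + K·y = [-845/168, 55/14]
P' = (I − K·H)·P̄ = [839/168 -45/14; -45/14 16/7]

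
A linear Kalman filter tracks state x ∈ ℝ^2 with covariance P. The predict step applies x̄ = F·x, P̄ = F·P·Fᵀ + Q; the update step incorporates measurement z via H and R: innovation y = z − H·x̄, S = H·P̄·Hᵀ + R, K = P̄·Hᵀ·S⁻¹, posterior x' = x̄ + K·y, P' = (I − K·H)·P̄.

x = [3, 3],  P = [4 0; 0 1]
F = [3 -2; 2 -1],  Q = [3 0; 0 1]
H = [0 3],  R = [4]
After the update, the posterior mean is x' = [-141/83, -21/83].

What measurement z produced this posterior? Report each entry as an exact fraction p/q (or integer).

z = [-1]

x̄ = F·x = [3, 3]
P̄ = F·P·Fᵀ + Q = [43 26; 26 18]
S = H·P̄·Hᵀ + R = [166]
K = P̄·Hᵀ·S⁻¹ = [39/83; 27/83]
x' − x̄ = [-390/83, -270/83] = K·y
y = (KᵀK)⁻¹·Kᵀ·(x' − x̄) = [-10]
z = y + H·x̄ = [-10] + [9] = [-1]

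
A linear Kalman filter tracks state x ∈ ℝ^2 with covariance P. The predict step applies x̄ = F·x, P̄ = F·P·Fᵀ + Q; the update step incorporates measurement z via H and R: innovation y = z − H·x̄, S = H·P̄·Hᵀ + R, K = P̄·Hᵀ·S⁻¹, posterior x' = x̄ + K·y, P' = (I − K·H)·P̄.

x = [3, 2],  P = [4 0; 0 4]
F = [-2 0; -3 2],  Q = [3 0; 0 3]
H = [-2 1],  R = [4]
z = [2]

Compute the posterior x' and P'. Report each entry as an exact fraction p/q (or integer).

x̄ = F·x = [-6, -5]
P̄ = F·P·Fᵀ + Q = [19 24; 24 55]
y = z − H·x̄ = [-5]
S = H·P̄·Hᵀ + R = [39]
K = P̄·Hᵀ·S⁻¹ = [-14/39; 7/39]
x' = x̄ + K·y = [-164/39, -230/39]
P' = (I − K·H)·P̄ = [545/39 1034/39; 1034/39 2096/39]

x' = [-164/39, -230/39]
P' = [545/39 1034/39; 1034/39 2096/39]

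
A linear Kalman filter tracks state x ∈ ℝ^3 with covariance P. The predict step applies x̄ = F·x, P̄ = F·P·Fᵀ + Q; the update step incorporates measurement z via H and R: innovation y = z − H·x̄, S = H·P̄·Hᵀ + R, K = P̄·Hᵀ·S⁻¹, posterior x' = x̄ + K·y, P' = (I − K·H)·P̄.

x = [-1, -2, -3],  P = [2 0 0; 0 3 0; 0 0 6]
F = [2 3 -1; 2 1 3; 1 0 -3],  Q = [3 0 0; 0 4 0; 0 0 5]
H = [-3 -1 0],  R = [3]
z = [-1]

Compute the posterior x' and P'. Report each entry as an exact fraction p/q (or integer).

x' = [1489/462, -62/7, 2080/231]
P' = [3167/462 -138/7 4034/231; -138/7 417/7 -366/7; 4034/231 -366/7 13963/231]

x̄ = F·x = [-5, -13, 8]
P̄ = F·P·Fᵀ + Q = [44 -1 22; -1 69 -50; 22 -50 61]
y = z − H·x̄ = [-29]
S = H·P̄·Hᵀ + R = [462]
K = P̄·Hᵀ·S⁻¹ = [-131/462; -1/7; -8/231]
x' = x̄ + K·y = [1489/462, -62/7, 2080/231]
P' = (I − K·H)·P̄ = [3167/462 -138/7 4034/231; -138/7 417/7 -366/7; 4034/231 -366/7 13963/231]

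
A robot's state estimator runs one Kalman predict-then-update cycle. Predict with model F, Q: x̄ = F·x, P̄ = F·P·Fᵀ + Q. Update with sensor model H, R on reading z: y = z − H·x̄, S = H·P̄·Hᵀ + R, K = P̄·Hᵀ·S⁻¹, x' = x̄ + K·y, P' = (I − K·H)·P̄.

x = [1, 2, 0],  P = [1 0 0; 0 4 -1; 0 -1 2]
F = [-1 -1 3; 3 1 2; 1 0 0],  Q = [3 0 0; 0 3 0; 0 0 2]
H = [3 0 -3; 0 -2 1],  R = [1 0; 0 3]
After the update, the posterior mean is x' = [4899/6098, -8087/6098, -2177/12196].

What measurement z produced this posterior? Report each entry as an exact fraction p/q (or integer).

z = [3, 3]

x̄ = F·x = [-3, 5, 1]
P̄ = F·P·Fᵀ + Q = [32 4 -1; 4 20 3; -1 3 3]
S = H·P̄·Hᵀ + R = [334 -18; -18 74]
K = P̄·Hᵀ·S⁻¹ = [1791/6098 -153/3049; -111/6098 -1538/3049; -471/12196 -609/12196]
x' − x̄ = [23193/6098, -38577/6098, -14373/12196] = K·y
y = (KᵀK)⁻¹·Kᵀ·(x' − x̄) = [15, 12]
z = y + H·x̄ = [15, 12] + [-12, -9] = [3, 3]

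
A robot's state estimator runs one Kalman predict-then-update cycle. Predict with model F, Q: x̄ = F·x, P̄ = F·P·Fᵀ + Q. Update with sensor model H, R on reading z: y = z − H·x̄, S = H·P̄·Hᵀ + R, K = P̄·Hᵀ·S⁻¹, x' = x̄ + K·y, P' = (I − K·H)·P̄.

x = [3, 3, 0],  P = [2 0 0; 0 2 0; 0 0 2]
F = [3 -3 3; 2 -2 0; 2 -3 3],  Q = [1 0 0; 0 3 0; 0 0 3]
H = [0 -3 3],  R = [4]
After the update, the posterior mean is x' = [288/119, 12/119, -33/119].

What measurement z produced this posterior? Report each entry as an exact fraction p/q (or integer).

x̄ = F·x = [0, 0, -3]
P̄ = F·P·Fᵀ + Q = [55 24 48; 24 19 20; 48 20 47]
S = H·P̄·Hᵀ + R = [238]
K = P̄·Hᵀ·S⁻¹ = [36/119; 3/238; 81/238]
x' − x̄ = [288/119, 12/119, 324/119] = K·y
y = (KᵀK)⁻¹·Kᵀ·(x' − x̄) = [8]
z = y + H·x̄ = [8] + [-9] = [-1]

z = [-1]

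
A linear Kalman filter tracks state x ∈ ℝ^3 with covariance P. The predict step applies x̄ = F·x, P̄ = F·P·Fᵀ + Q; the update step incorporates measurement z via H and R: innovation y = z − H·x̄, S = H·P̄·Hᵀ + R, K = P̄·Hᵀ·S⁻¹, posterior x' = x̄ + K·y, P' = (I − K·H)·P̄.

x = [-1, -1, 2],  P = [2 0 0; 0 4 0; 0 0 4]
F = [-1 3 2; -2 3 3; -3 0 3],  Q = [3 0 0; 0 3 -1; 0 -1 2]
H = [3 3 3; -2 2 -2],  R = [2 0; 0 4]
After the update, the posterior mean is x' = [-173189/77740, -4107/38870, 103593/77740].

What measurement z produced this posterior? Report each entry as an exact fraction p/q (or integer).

z = [-3, 2]

x̄ = F·x = [2, 5, 9]
P̄ = F·P·Fᵀ + Q = [57 64 30; 64 83 47; 30 47 56]
S = H·P̄·Hᵀ + R = [4304 -540; -540 140]
K = P̄·Hᵀ·S⁻¹ = [1929/15548 11659/77740; 1281/7774 9157/38870; 687/15548 -30063/77740]
x' − x̄ = [-328669/77740, -198457/38870, -596067/77740] = K·y
y = (KᵀK)⁻¹·Kᵀ·(x' − x̄) = [-51, 14]
z = y + H·x̄ = [-51, 14] + [48, -12] = [-3, 2]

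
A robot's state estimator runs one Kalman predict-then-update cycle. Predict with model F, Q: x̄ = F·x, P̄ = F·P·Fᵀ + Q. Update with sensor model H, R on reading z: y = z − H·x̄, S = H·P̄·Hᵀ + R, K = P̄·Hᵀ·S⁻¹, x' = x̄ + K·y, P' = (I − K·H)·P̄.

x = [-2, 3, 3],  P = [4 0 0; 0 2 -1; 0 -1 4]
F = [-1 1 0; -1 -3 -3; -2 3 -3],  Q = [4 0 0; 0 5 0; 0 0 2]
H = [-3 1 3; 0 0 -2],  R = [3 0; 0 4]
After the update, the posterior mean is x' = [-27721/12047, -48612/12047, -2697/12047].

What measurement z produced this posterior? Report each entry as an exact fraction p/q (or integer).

x̄ = F·x = [5, -16, 4]
P̄ = F·P·Fᵀ + Q = [10 1 17; 1 45 26; 17 26 90]
S = H·P̄·Hᵀ + R = [792 -490; -490 364]
K = P̄·Hᵀ·S⁻¹ = [-309/1721 -4037/12047; 650/1721 4404/12047; 35/1721 -11255/24094]
x' − x̄ = [-87956/12047, 144140/12047, -50885/12047] = K·y
y = (KᵀK)⁻¹·Kᵀ·(x' − x̄) = [22, 10]
z = y + H·x̄ = [22, 10] + [-19, -8] = [3, 2]

z = [3, 2]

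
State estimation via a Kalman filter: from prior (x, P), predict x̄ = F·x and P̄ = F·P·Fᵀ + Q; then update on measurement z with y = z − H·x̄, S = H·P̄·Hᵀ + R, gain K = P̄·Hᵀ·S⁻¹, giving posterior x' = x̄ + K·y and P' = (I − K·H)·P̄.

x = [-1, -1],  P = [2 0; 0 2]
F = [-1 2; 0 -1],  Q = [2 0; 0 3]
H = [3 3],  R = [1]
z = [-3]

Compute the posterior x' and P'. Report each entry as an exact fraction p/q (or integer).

x̄ = F·x = [-1, 1]
P̄ = F·P·Fᵀ + Q = [12 -4; -4 5]
y = z − H·x̄ = [-3]
S = H·P̄·Hᵀ + R = [82]
K = P̄·Hᵀ·S⁻¹ = [12/41; 3/82]
x' = x̄ + K·y = [-77/41, 73/82]
P' = (I − K·H)·P̄ = [204/41 -200/41; -200/41 401/82]

x' = [-77/41, 73/82]
P' = [204/41 -200/41; -200/41 401/82]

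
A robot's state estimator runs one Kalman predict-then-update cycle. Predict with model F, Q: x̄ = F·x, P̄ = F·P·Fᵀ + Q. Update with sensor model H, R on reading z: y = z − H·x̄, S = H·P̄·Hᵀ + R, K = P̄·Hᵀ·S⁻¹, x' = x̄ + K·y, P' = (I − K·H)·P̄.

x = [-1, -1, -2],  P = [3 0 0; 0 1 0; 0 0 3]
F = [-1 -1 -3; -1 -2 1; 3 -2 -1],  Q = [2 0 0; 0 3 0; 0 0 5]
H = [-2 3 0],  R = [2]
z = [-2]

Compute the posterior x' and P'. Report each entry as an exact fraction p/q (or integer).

x̄ = F·x = [8, 1, 1]
P̄ = F·P·Fᵀ + Q = [33 -4 2; -4 13 -8; 2 -8 39]
y = z − H·x̄ = [11]
S = H·P̄·Hᵀ + R = [299]
K = P̄·Hᵀ·S⁻¹ = [-6/23; 47/299; -28/299]
x' = x̄ + K·y = [118/23, 816/299, -9/299]
P' = (I − K·H)·P̄ = [291/23 190/23 -122/23; 190/23 1678/299 -1076/299; -122/23 -1076/299 10877/299]

x' = [118/23, 816/299, -9/299]
P' = [291/23 190/23 -122/23; 190/23 1678/299 -1076/299; -122/23 -1076/299 10877/299]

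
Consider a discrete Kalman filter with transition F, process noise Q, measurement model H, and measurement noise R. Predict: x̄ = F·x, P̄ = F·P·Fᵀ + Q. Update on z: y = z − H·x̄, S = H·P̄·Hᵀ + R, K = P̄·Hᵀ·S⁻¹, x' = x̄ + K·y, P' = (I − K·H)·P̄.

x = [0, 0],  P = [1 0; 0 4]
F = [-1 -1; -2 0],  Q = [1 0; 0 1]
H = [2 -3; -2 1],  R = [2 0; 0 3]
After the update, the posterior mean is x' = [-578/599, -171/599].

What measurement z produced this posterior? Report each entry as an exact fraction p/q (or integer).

z = [-1, 2]

x̄ = F·x = [0, 0]
P̄ = F·P·Fᵀ + Q = [6 2; 2 5]
S = H·P̄·Hᵀ + R = [47 -23; -23 24]
K = P̄·Hᵀ·S⁻¹ = [-86/599 -332/599; -241/599 -206/599]
x' − x̄ = [-578/599, -171/599] = K·y
y = (KᵀK)⁻¹·Kᵀ·(x' − x̄) = [-1, 2]
z = y + H·x̄ = [-1, 2] + [0, 0] = [-1, 2]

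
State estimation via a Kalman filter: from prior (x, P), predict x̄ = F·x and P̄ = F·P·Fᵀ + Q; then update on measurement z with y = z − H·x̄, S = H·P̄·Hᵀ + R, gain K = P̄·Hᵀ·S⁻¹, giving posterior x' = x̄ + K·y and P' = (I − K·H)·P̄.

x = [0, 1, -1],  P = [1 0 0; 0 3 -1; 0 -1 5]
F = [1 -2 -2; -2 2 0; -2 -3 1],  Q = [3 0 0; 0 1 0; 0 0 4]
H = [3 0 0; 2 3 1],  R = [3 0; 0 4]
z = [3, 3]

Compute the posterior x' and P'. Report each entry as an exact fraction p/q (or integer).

x' = [6664/6743, 11131/6743, -26496/6743]
P' = [2212/6743 -1490/6743 158/6743; -1490/6743 38206/6743 -103178/6743; 158/6743 -103178/6743 309226/6743]

x̄ = F·x = [0, 2, -4]
P̄ = F·P·Fᵀ + Q = [28 -10 2; -10 17 -16; 2 -16 46]
y = z − H·x̄ = [3, 1]
S = H·P̄·Hᵀ + R = [255 84; 84 107]
K = P̄·Hᵀ·S⁻¹ = [2212/6743 28/6743; -1490/6743 2115/6743; 158/6743 2/6743]
x' = x̄ + K·y = [6664/6743, 11131/6743, -26496/6743]
P' = (I − K·H)·P̄ = [2212/6743 -1490/6743 158/6743; -1490/6743 38206/6743 -103178/6743; 158/6743 -103178/6743 309226/6743]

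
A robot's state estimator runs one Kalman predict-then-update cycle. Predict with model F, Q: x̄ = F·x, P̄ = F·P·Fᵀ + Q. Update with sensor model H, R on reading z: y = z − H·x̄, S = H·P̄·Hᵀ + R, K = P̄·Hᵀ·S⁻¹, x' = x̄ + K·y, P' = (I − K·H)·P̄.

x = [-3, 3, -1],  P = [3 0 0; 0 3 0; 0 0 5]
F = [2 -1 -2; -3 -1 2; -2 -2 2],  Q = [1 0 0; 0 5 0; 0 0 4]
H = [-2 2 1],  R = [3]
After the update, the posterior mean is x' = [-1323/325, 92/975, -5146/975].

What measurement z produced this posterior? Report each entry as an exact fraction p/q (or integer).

z = [3]

x̄ = F·x = [-7, 4, -2]
P̄ = F·P·Fᵀ + Q = [36 -35 -26; -35 55 44; -26 44 48]
S = H·P̄·Hᵀ + R = [975]
K = P̄·Hᵀ·S⁻¹ = [-56/325; 224/975; 188/975]
x' − x̄ = [952/325, -3808/975, -3196/975] = K·y
y = (KᵀK)⁻¹·Kᵀ·(x' − x̄) = [-17]
z = y + H·x̄ = [-17] + [20] = [3]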